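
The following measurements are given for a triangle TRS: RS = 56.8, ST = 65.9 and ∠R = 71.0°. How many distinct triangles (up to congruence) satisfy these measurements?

RS·sin R = 56.8·sin(71.0°) ≈ 53.71.
Since ST ≥ RS, exactly one triangle exists.

1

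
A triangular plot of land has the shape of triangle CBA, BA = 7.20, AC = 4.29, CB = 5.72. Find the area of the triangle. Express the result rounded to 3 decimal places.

12.268

Semiperimeter s = (7.2 + 4.29 + 5.72)/2 = 8.605.
Heron's formula: area = √(8.605·1.405·4.315·2.885) ≈ 12.268.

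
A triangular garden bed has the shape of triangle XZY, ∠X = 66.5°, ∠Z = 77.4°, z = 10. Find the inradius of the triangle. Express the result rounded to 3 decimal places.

The third angle is ∠Y = 180° − ∠X − ∠Z = 36.10°.
Law of sines: x = z·sin X/sin Z ≈ 9.3969.
Law of sines: y = z·sin Y/sin Z ≈ 6.0374.
Area = ½·z·x·sin Y ≈ 27.683.
Semiperimeter s = (9.3969+10+6.0374)/2 = 12.717.
Inradius = area/s = 27.683/12.717 ≈ 2.1768.

r ≈ 2.177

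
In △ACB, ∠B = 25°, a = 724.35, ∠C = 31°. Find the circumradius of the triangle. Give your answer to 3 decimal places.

The third angle is ∠A = 180° − ∠C − ∠B = 124.00°.
Law of sines: c = a·sin C/sin A ≈ 450.
Law of sines: b = a·sin B/sin A ≈ 369.25.
Circumradius = a/(2 sin A) ≈ 436.86.

436.862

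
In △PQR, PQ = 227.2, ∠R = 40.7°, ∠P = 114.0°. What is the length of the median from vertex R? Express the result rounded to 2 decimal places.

The third angle is ∠Q = 180° − ∠R − ∠P = 25.30°.
Law of sines: QR = PQ·sin P/sin R ≈ 318.29.
Law of sines: RP = PQ·sin Q/sin R ≈ 148.9.
Median from R: ½√(2·QR² + 2·RP² − PQ²) ≈ 220.99.

220.99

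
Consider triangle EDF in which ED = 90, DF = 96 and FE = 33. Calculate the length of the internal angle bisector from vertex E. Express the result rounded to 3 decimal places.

t_E ≈ 34.070

By the law of cosines, cos E = (FE² + ED² − DF²) / (2·FE·ED) ≈ -0.00455, so ∠E ≈ 90.26°.
The bisector from E has length 2·FE·ED·cos(∠E/2)/(FE+ED) ≈ 34.07.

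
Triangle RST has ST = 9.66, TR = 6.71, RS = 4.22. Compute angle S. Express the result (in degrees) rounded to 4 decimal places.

By the law of cosines, cos S = (RS² + ST² − TR²) / (2·RS·ST) ≈ 0.81074, so ∠S ≈ 35.83°.

∠S ≈ 35.8318°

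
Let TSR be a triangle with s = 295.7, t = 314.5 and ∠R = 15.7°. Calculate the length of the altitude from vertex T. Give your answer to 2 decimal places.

By the law of cosines, r² = t² + s² − 2·t·s·cos R = 7292.6, so r ≈ 85.397.
Area = ½·t·s·sin R ≈ 12583.
The altitude from T has length 2·area/t ≈ 80.017.

h_T ≈ 80.02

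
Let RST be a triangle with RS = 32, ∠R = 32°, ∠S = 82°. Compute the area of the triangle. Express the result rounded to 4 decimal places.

The third angle is ∠T = 180° − ∠R − ∠S = 66.00°.
Law of sines: ST = RS·sin R/sin T ≈ 18.562.
Law of sines: TR = RS·sin S/sin T ≈ 34.687.
Area = ½·RS·ST·sin S ≈ 294.1.

294.1049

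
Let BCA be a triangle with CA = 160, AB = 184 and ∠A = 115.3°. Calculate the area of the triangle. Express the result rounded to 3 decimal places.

13308.095

Area = ½·CA·AB·sin A ≈ 13308.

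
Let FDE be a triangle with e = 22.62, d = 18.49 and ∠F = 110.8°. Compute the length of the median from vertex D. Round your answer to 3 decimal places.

27.307

By the law of cosines, f² = d² + e² − 2·d·e·cos F = 1150.6, so f ≈ 33.92.
Median from D: ½√(2·e² + 2·f² − d²) ≈ 27.307.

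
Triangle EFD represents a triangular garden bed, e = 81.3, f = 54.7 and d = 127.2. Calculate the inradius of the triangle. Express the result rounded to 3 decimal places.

r ≈ 11.372

Semiperimeter s = (81.3 + 54.7 + 127.2)/2 = 131.6.
Heron's formula: area = √(131.6·50.3·76.9·4.4) ≈ 1496.6.
Inradius = area/s = 1496.6/131.6 ≈ 11.372.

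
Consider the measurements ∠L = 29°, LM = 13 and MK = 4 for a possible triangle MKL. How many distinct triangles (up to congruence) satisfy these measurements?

0

LM·sin L = 13·sin(29°) ≈ 6.303.
Since MK = 4 < 6.303 = LM sin L, no triangle exists.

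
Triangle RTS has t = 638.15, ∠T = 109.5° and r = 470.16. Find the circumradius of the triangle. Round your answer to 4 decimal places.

Law of sines: sin R = r·sin T/t ≈ 0.69450.
Since t ≥ r, only the acute value applies: ∠R ≈ 43.99°.
Then ∠S = 180° − ∠T − ∠R ≈ 26.51°.
Law of sines gives s = t·sin S/sin T ≈ 302.2.
Circumradius = t/(2 sin T) ≈ 338.49.

338.4903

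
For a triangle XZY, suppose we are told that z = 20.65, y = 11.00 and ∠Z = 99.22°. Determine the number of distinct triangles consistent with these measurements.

y·sin Z = 11.00·sin(99.22°) ≈ 10.86.
Since ∠Z is not acute, a triangle exists only if z > y; here z > y, so there is exactly one triangle.

1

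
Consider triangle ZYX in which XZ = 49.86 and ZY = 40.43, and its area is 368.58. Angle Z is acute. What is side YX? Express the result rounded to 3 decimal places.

19.188

From area = ½·XZ·ZY·sin Z, we get sin Z = 2·area/(XZ·ZY) ≈ 0.36568.
Taking the acute solution, ∠Z ≈ 21.45°.
Law of cosines then gives YX ≈ 19.188.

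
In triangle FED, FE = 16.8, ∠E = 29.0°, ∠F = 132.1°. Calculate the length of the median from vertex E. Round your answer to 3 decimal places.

The third angle is ∠D = 180° − ∠F − ∠E = 18.90°.
Law of sines: ED = FE·sin F/sin D ≈ 38.483.
Law of sines: DF = FE·sin E/sin D ≈ 25.145.
Median from E: ½√(2·FE² + 2·ED² − DF²) ≈ 26.898.

26.898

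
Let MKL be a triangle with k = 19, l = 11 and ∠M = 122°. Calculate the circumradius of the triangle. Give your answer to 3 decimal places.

By the law of cosines, m² = k² + l² − 2·k·l·cos M = 703.51, so m ≈ 26.524.
Area = ½·k·l·sin M ≈ 88.621.
Circumradius = m/(2 sin M) ≈ 15.638.

15.638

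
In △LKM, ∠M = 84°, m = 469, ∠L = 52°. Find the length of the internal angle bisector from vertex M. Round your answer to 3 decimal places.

The third angle is ∠K = 180° − ∠M − ∠L = 44.00°.
Law of sines: l = m·sin L/sin M ≈ 371.61.
Law of sines: k = m·sin K/sin M ≈ 327.59.
The bisector from M has length 2·l·k·cos(∠M/2)/(l+k) ≈ 258.77.

t_M ≈ 258.774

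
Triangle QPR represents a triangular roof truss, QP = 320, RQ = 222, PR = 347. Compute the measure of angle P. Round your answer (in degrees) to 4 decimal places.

38.6145

By the law of cosines, cos P = (QP² + PR² − RQ²) / (2·QP·PR) ≈ 0.78136, so ∠P ≈ 38.61°.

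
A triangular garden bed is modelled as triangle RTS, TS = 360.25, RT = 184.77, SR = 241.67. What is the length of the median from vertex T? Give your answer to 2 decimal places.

Median from T: ½√(2·RT² + 2·TS² − SR²) ≈ 259.54.

m_T ≈ 259.54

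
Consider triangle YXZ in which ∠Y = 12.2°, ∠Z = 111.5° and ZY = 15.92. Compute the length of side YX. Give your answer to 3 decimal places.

The third angle is ∠X = 180° − ∠Z − ∠Y = 56.30°.
Law of sines: YX = ZY·sin Z/sin X ≈ 17.804.

17.804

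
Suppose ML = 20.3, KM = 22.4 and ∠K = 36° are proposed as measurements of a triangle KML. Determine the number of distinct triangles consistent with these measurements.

2

KM·sin K = 22.4·sin(36°) ≈ 13.17.
Since KM sin K < ML < KM (13.17 < 20.3 < 22.4), two triangles exist.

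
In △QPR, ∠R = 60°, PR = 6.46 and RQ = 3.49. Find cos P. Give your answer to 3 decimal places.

By the law of cosines, QP² = PR² + RQ² − 2·PR·RQ·cos R = 31.366, so QP ≈ 5.6006.
Law of cosines again: cos P = (QP² + PR² − RQ²)/(2·QP·PR) ≈ 0.84188, so ∠P ≈ 32.66°.

cos P ≈ 0.842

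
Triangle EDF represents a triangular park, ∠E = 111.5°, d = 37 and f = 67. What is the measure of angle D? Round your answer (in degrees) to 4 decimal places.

By the law of cosines, e² = d² + f² − 2·d·f·cos E = 7675.1, so e ≈ 87.608.
Law of cosines again: cos D = (f² + e² − d²)/(2·f·e) ≈ 0.91956, so ∠D ≈ 23.14°.

23.1382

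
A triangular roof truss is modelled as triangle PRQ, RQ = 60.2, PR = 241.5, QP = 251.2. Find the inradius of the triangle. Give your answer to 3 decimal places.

Semiperimeter s = (60.2 + 251.2 + 241.5)/2 = 276.45.
Heron's formula: area = √(276.45·216.25·25.25·34.95) ≈ 7263.4.
Inradius = area/s = 7263.4/276.45 ≈ 26.274.

r ≈ 26.274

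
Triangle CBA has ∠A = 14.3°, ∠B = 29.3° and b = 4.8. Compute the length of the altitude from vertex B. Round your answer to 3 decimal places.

The third angle is ∠C = 180° − ∠B − ∠A = 136.40°.
Law of sines: c = b·sin C/sin B ≈ 6.764.
Law of sines: a = b·sin A/sin B ≈ 2.4226.
Area = ½·b·c·sin A ≈ 4.0097.
The altitude from B has length 2·area/b ≈ 1.6707.

1.671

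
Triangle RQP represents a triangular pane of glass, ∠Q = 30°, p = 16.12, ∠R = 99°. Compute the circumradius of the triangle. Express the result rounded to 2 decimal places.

10.37

The third angle is ∠P = 180° − ∠R − ∠Q = 51.00°.
Law of sines: r = p·sin R/sin P ≈ 20.487.
Law of sines: q = p·sin Q/sin P ≈ 10.371.
Circumradius = p/(2 sin P) ≈ 10.371.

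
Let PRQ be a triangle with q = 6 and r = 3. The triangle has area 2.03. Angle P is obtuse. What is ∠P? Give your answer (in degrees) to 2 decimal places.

From area = ½·r·q·sin P, we get sin P = 2·area/(r·q) ≈ 0.22556.
Taking the obtuse solution, ∠P ≈ 166.96°.

∠P ≈ 166.96°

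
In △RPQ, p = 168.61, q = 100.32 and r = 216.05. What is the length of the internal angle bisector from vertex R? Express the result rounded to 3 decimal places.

By the law of cosines, cos R = (p² + q² − r²) / (2·p·q) ≈ -0.24192, so ∠R ≈ 104.00°.
The bisector from R has length 2·p·q·cos(∠R/2)/(p+q) ≈ 77.447.

t_R ≈ 77.447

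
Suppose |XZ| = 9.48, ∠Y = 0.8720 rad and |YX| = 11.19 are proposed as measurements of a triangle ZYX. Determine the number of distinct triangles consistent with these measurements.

|YX|·sin Y = 11.19·sin(0.8720 rad) ≈ 8.567.
Since |YX| sin Y < |XZ| < |YX| (8.567 < 9.48 < 11.19), two triangles exist.

2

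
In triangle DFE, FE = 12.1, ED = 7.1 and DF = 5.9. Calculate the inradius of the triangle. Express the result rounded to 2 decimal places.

Semiperimeter s = (12.1 + 7.1 + 5.9)/2 = 12.55.
Heron's formula: area = √(12.55·0.45·5.45·6.65) ≈ 14.307.
Inradius = area/s = 14.307/12.55 ≈ 1.14.

1.14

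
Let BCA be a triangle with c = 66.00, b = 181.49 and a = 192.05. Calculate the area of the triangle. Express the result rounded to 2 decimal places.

5988.29

Semiperimeter s = (181.49 + 66 + 192.05)/2 = 219.77.
Heron's formula: area = √(219.77·38.28·153.77·27.72) ≈ 5988.3.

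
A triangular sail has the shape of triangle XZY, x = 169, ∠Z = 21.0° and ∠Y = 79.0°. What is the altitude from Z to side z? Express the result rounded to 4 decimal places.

165.8950

The third angle is ∠X = 180° − ∠Z − ∠Y = 80.00°.
Law of sines: z = x·sin Z/sin X ≈ 61.498.
Law of sines: y = x·sin Y/sin X ≈ 168.45.
Area = ½·x·z·sin Y ≈ 5101.1.
The altitude from Z has length 2·area/z ≈ 165.89.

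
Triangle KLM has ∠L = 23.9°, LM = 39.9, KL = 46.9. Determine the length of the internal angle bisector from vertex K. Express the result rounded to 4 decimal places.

By the law of cosines, MK² = KL² + LM² − 2·KL·LM·cos L = 369.91, so MK ≈ 19.233.
Law of cosines again: cos K = (MK² + KL² − LM²)/(2·MK·KL) ≈ 0.54184, so ∠K ≈ 57.19°.
The bisector from K has length 2·MK·KL·cos(∠K/2)/(MK+KL) ≈ 23.952.

23.9518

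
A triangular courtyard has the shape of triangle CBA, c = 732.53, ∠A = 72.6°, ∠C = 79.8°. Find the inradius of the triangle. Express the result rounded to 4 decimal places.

134.8395

The third angle is ∠B = 180° − ∠A − ∠C = 27.60°.
Law of sines: b = c·sin B/sin C ≈ 344.83.
Law of sines: a = c·sin A/sin C ≈ 710.23.
Area = ½·c·b·sin A ≈ 1.2052e+05.
Semiperimeter s = (732.53+344.83+710.23)/2 = 893.8.
Inradius = area/s = 1.2052e+05/893.8 ≈ 134.84.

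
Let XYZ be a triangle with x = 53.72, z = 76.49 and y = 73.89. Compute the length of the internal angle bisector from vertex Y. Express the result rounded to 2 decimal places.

By the law of cosines, cos Y = (z² + x² − y²) / (2·z·x) ≈ 0.39873, so ∠Y ≈ 66.50°.
The bisector from Y has length 2·z·x·cos(∠Y/2)/(z+x) ≈ 52.781.

t_Y ≈ 52.78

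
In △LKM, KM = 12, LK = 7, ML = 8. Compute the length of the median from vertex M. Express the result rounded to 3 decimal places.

9.579

Median from M: ½√(2·KM² + 2·ML² − LK²) ≈ 9.5786.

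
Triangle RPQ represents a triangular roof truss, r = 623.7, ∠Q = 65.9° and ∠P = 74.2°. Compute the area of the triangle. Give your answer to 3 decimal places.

area ≈ 266332.581

The third angle is ∠R = 180° − ∠P − ∠Q = 39.90°.
Law of sines: p = r·sin P/sin R ≈ 935.59.
Law of sines: q = r·sin Q/sin R ≈ 887.58.
Area = ½·r·p·sin Q ≈ 2.6633e+05.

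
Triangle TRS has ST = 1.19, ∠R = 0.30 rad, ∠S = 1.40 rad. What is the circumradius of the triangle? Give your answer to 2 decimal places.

2.01

The third angle is ∠T = π − ∠R − ∠S = 1.442 rad.
Law of sines: RS = ST·sin T/sin R ≈ 3.9932.
Law of sines: TR = ST·sin S/sin R ≈ 3.9682.
Circumradius = ST/(2 sin R) ≈ 2.0134.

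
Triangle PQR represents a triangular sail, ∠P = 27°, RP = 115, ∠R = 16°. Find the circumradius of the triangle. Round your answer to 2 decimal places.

The third angle is ∠Q = 180° − ∠R − ∠P = 137.00°.
Law of sines: QR = RP·sin P/sin Q ≈ 76.553.
Law of sines: PQ = RP·sin R/sin Q ≈ 46.479.
Circumradius = RP/(2 sin Q) ≈ 84.311.

84.31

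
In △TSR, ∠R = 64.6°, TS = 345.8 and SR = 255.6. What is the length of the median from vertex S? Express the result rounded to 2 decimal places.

m_S ≈ 242.43

Law of sines: sin T = SR·sin R/TS ≈ 0.66771.
Since TS ≥ SR, only the acute value applies: ∠T ≈ 41.89°.
Then ∠S = 180° − ∠R − ∠T ≈ 73.51°.
Law of sines gives RT = TS·sin S/sin R ≈ 367.06.
Median from S: ½√(2·TS² + 2·SR² − RT²) ≈ 242.43.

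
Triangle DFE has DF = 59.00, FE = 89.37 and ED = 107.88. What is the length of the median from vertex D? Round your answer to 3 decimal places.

Median from D: ½√(2·ED² + 2·DF² − FE²) ≈ 74.584.

74.584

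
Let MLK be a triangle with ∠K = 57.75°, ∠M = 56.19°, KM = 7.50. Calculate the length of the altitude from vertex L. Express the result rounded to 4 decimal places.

The third angle is ∠L = 180° − ∠K − ∠M = 66.06°.
Law of sines: LK = KM·sin M/sin L ≈ 6.8182.
Law of sines: ML = KM·sin K/sin L ≈ 6.94.
Area = ½·KM·LK·sin K ≈ 21.624.
The altitude from L has length 2·area/KM ≈ 5.7664.

h_L ≈ 5.7664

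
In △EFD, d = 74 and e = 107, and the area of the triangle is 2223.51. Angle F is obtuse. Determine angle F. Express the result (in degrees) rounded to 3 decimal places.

From area = ½·d·e·sin F, we get sin F = 2·area/(d·e) ≈ 0.56163.
Taking the obtuse solution, ∠F ≈ 145.83°.

∠F ≈ 145.831°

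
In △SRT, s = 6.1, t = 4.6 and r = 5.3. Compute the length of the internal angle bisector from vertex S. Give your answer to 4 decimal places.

By the law of cosines, cos S = (r² + t² − s²) / (2·r·t) ≈ 0.24692, so ∠S ≈ 1.321 rad.
The bisector from S has length 2·r·t·cos(∠S/2)/(r+t) ≈ 3.889.

3.8890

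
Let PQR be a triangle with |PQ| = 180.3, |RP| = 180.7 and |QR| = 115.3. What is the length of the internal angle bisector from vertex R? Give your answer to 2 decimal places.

114.47

By the law of cosines, cos R = (|QR|² + |RP|² − |PQ|²) / (2·|QR|·|RP|) ≈ 0.32250, so ∠R ≈ 71.19°.
The bisector from R has length 2·|QR|·|RP|·cos(∠R/2)/(|QR|+|RP|) ≈ 114.47.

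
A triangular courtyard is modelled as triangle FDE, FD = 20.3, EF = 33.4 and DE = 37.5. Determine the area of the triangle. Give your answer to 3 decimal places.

Semiperimeter s = (37.5 + 33.4 + 20.3)/2 = 45.6.
Heron's formula: area = √(45.6·8.1·12.2·25.3) ≈ 337.65.

area ≈ 337.649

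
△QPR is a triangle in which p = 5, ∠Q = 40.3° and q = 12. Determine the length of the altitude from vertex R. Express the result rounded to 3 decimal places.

Law of sines: sin P = p·sin Q/q ≈ 0.26950.
Since q ≥ p, only the acute value applies: ∠P ≈ 15.63°.
Then ∠R = 180° − ∠Q − ∠P ≈ 124.07°.
Law of sines gives r = q·sin R/sin Q ≈ 15.369.
Area = ½·q·p·sin R ≈ 24.852.
The altitude from R has length 2·area/r ≈ 3.2339.

h_R ≈ 3.234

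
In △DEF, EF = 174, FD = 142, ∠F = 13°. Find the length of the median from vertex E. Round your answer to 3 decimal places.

By the law of cosines, DE² = EF² + FD² − 2·EF·FD·cos F = 2290.5, so DE ≈ 47.859.
Median from E: ½√(2·DE² + 2·EF² − FD²) ≈ 106.03.

106.030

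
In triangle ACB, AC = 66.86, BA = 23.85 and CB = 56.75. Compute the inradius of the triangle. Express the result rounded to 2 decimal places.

Semiperimeter s = (56.75 + 23.85 + 66.86)/2 = 73.73.
Heron's formula: area = √(73.73·16.98·49.88·6.87) ≈ 654.99.
Inradius = area/s = 654.99/73.73 ≈ 8.8836.

8.88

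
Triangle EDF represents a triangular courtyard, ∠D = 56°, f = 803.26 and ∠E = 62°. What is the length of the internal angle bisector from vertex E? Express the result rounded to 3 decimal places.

666.847

The third angle is ∠F = 180° − ∠E − ∠D = 62.00°.
Law of sines: e = f·sin E/sin F ≈ 803.26.
Law of sines: d = f·sin D/sin F ≈ 754.22.
The bisector from E has length 2·d·f·cos(∠E/2)/(d+f) ≈ 666.85.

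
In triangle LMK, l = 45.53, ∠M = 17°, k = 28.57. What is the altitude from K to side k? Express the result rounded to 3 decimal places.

13.312

By the law of cosines, m² = k² + l² − 2·k·l·cos M = 401.32, so m ≈ 20.033.
Area = ½·k·l·sin M ≈ 190.16.
The altitude from K has length 2·area/k ≈ 13.312.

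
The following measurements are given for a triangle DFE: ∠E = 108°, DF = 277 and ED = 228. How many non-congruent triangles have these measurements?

1

ED·sin E = 228·sin(108°) ≈ 216.8.
Since ∠E is not acute, a triangle exists only if DF > ED; here DF > ED, so there is exactly one triangle.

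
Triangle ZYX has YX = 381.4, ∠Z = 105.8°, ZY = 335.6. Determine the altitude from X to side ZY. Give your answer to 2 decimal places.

h_X ≈ 107.36

Law of sines: sin X = ZY·sin Z/YX ≈ 0.84667.
Since YX ≥ ZY, only the acute value applies: ∠X ≈ 57.85°.
Then ∠Y = 180° − ∠Z − ∠X ≈ 16.35°.
Law of sines gives XZ = YX·sin Y/sin Z ≈ 111.57.
Area = ½·YX·ZY·sin Y ≈ 18014.
The altitude from X has length 2·area/ZY ≈ 107.36.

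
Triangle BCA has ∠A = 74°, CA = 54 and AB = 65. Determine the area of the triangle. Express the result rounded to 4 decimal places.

area ≈ 1687.0143

Area = ½·CA·AB·sin A ≈ 1687.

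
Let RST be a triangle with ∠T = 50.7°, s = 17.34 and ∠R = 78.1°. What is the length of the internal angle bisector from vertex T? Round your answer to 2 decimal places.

17.45

The third angle is ∠S = 180° − ∠T − ∠R = 51.20°.
Law of sines: r = s·sin R/sin S ≈ 21.771.
Law of sines: t = s·sin T/sin S ≈ 17.218.
The bisector from T has length 2·r·s·cos(∠T/2)/(r+s) ≈ 17.446.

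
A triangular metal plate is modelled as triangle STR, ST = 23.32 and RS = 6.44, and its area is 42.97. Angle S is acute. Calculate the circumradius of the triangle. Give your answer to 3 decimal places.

From area = ½·RS·ST·sin S, we get sin S = 2·area/(RS·ST) ≈ 0.57224.
Taking the acute solution, ∠S ≈ 34.91°.
Law of cosines then gives TR ≈ 18.411.
Circumradius = TR/(2 sin S) ≈ 16.087.

16.087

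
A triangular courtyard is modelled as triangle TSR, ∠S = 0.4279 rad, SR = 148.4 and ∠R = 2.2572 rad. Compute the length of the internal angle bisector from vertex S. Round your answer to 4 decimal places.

184.7510

The third angle is ∠T = π − ∠S − ∠R = 0.4565 rad.
Law of sines: RT = SR·sin S/sin T ≈ 139.7.
Law of sines: TS = SR·sin R/sin T ≈ 260.42.
The bisector from S has length 2·TS·SR·cos(∠S/2)/(TS+SR) ≈ 184.75.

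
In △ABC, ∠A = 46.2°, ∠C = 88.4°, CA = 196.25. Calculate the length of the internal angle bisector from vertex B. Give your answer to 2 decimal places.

The third angle is ∠B = 180° − ∠C − ∠A = 45.40°.
Law of sines: BC = CA·sin A/sin B ≈ 198.93.
Law of sines: AB = CA·sin C/sin B ≈ 275.51.
The bisector from B has length 2·AB·BC·cos(∠B/2)/(AB+BC) ≈ 213.15.

213.15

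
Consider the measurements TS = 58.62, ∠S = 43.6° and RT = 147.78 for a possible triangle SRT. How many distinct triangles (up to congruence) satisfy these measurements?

1

TS·sin S = 58.62·sin(43.6°) ≈ 40.43.
Since RT ≥ TS, exactly one triangle exists.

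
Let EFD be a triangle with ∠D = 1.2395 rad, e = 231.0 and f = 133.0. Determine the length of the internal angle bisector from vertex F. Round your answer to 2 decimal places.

t_F ≈ 218.58

By the law of cosines, d² = e² + f² − 2·e·f·cos D = 51064, so d ≈ 225.97.
Law of cosines again: cos F = (d² + e² − f²)/(2·d·e) ≈ 0.83081, so ∠F ≈ 0.5902 rad.
The bisector from F has length 2·d·e·cos(∠F/2)/(d+e) ≈ 218.58.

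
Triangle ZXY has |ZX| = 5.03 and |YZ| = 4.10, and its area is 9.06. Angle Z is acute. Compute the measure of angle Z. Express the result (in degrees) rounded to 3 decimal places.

∠Z ≈ 61.478°

From area = ½·|YZ|·|ZX|·sin Z, we get sin Z = 2·area/(|YZ|·|ZX|) ≈ 0.87863.
Taking the acute solution, ∠Z ≈ 61.48°.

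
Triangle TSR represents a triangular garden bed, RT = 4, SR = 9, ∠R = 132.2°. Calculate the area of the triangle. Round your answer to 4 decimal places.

Area = ½·SR·RT·sin R ≈ 13.334.

13.3345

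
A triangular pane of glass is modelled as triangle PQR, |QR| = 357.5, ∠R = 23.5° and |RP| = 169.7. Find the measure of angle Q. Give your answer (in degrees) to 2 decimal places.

By the law of cosines, |PQ|² = |QR|² + |RP|² − 2·|QR|·|RP|·cos R = 45332, so |PQ| ≈ 212.91.
Law of cosines again: cos Q = (|PQ|² + |QR|² − |RP|²)/(2·|PQ|·|QR|) ≈ 0.94815, so ∠Q ≈ 18.53°.

∠Q ≈ 18.53°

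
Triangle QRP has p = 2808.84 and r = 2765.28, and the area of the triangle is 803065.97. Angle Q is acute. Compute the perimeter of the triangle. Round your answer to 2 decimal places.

perimeter ≈ 6155.19

From area = ½·r·p·sin Q, we get sin Q = 2·area/(r·p) ≈ 0.20678.
Taking the acute solution, ∠Q ≈ 11.93°.
Law of cosines then gives q ≈ 581.07.
Perimeter = 581.07 + 2765.3 + 2808.8 = 6155.2.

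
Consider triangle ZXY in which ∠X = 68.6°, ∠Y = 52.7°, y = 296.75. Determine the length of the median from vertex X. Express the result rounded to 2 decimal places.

The third angle is ∠Z = 180° − ∠X − ∠Y = 58.70°.
Law of sines: z = y·sin Z/sin Y ≈ 318.75.
Law of sines: x = y·sin X/sin Y ≈ 347.33.
Median from X: ½√(2·y² + 2·z² − x²) ≈ 254.31.

m_X ≈ 254.31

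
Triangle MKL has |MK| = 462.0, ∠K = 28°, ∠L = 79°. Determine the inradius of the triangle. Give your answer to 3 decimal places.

The third angle is ∠M = 180° − ∠K − ∠L = 73.00°.
Law of sines: |KL| = |MK|·sin M/sin L ≈ 450.08.
Law of sines: |LM| = |MK|·sin K/sin L ≈ 220.96.
Area = ½·|MK|·|KL|·sin K ≈ 48810.
Semiperimeter s = (450.08+220.96+462)/2 = 566.52.
Inradius = area/s = 48810/566.52 ≈ 86.159.

86.159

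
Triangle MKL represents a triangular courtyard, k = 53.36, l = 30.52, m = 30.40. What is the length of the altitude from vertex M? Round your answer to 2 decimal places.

Semiperimeter s = (30.4 + 53.36 + 30.52)/2 = 57.14.
Heron's formula: area = √(57.14·26.74·3.78·26.62) ≈ 392.1.
The altitude from M has length 2·area/m ≈ 25.796.

25.80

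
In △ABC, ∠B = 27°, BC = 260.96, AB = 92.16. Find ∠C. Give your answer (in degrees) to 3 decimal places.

13.167

By the law of cosines, CA² = AB² + BC² − 2·AB·BC·cos B = 33736, so CA ≈ 183.67.
Law of cosines again: cos C = (BC² + CA² − AB²)/(2·BC·CA) ≈ 0.97371, so ∠C ≈ 13.17°.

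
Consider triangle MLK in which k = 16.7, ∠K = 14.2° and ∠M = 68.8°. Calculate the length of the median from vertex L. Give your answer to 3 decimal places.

31.816

The third angle is ∠L = 180° − ∠K − ∠M = 97.00°.
Law of sines: m = k·sin M/sin K ≈ 63.471.
Law of sines: l = k·sin L/sin K ≈ 67.57.
Median from L: ½√(2·k² + 2·m² − l²) ≈ 31.816.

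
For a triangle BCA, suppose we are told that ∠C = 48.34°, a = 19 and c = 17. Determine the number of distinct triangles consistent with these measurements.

2

a·sin C = 19·sin(48.34°) ≈ 14.19.
Since a sin C < c < a (14.19 < 17 < 19), two triangles exist.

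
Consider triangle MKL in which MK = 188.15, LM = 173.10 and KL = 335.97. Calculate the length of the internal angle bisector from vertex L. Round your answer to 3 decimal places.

By the law of cosines, cos L = (KL² + LM² − MK²) / (2·KL·LM) ≈ 0.92371, so ∠L ≈ 22.53°.
The bisector from L has length 2·KL·LM·cos(∠L/2)/(KL+LM) ≈ 224.08.

t_L ≈ 224.081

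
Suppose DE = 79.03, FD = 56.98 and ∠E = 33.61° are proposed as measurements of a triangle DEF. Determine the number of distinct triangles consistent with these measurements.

2

DE·sin E = 79.03·sin(33.61°) ≈ 43.75.
Since DE sin E < FD < DE (43.75 < 56.98 < 79.03), two triangles exist.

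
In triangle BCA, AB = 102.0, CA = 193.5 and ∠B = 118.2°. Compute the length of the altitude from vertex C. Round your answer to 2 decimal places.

Law of sines: sin C = AB·sin B/CA ≈ 0.46456.
Since CA ≥ AB, only the acute value applies: ∠C ≈ 27.68°.
Then ∠A = 180° − ∠B − ∠C ≈ 34.12°.
Law of sines gives BC = CA·sin A/sin B ≈ 123.15.
Area = ½·CA·AB·sin A ≈ 5535.2.
The altitude from C has length 2·area/AB ≈ 108.53.

h_C ≈ 108.53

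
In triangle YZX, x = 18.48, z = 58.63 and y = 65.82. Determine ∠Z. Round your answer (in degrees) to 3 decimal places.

∠Z ≈ 59.456°

By the law of cosines, cos Z = (x² + y² − z²) / (2·x·y) ≈ 0.50820, so ∠Z ≈ 59.46°.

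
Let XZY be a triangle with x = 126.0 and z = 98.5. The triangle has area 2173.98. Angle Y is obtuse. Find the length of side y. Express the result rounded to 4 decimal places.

From area = ½·x·z·sin Y, we get sin Y = 2·area/(x·z) ≈ 0.35033.
Taking the obtuse solution, ∠Y ≈ 159.49°.
Law of cosines then gives y ≈ 220.97.

220.9687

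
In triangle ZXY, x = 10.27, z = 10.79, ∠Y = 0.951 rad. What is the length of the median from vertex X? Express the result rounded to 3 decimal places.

m_X ≈ 8.856

By the law of cosines, y² = z² + x² − 2·z·x·cos Y = 93.161, so y ≈ 9.652.
Median from X: ½√(2·y² + 2·z² − x²) ≈ 8.8557.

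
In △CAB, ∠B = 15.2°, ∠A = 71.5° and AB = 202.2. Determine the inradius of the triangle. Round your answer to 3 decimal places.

The third angle is ∠C = 180° − ∠A − ∠B = 93.30°.
Law of sines: BC = AB·sin A/sin C ≈ 192.07.
Law of sines: CA = AB·sin B/sin C ≈ 53.103.
Area = ½·AB·BC·sin B ≈ 5091.2.
Semiperimeter s = (202.2+192.07+53.103)/2 = 223.69.
Inradius = area/s = 5091.2/223.69 ≈ 22.761.

r ≈ 22.761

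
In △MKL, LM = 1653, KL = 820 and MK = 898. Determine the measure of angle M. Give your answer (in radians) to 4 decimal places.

By the law of cosines, cos M = (LM² + MK² − KL²) / (2·LM·MK) ≈ 0.96552, so ∠M ≈ 0.263 rad.

0.2634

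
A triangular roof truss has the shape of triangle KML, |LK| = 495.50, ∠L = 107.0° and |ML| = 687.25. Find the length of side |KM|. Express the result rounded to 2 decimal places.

957.58

By the law of cosines, |KM|² = |ML|² + |LK|² − 2·|ML|·|LK|·cos L = 9.1696e+05, so |KM| ≈ 957.58.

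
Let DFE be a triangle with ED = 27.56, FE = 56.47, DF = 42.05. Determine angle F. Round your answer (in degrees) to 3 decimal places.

27.890

By the law of cosines, cos F = (DF² + FE² − ED²) / (2·DF·FE) ≈ 0.88385, so ∠F ≈ 27.89°.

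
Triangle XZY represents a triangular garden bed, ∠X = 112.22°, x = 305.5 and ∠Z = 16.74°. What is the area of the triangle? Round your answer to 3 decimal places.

The third angle is ∠Y = 180° − ∠X − ∠Z = 51.04°.
Law of sines: z = x·sin Z/sin X ≈ 95.052.
Law of sines: y = x·sin Y/sin X ≈ 256.61.
Area = ½·x·z·sin Y ≈ 11290.

11289.856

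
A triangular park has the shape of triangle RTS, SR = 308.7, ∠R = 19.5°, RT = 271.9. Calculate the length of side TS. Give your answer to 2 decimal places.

104.80

By the law of cosines, TS² = SR² + RT² − 2·SR·RT·cos R = 10983, so TS ≈ 104.8.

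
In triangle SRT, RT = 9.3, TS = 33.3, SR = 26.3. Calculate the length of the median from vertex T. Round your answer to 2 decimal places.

20.61

Median from T: ½√(2·RT² + 2·TS² − SR²) ≈ 20.61.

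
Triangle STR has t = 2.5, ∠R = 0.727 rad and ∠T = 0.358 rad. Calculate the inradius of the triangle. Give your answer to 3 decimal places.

0.774

The third angle is ∠S = π − ∠T − ∠R = 2.057 rad.
Law of sines: s = t·sin S/sin T ≈ 6.3092.
Law of sines: r = t·sin R/sin T ≈ 4.7419.
Area = ½·t·s·sin R ≈ 5.2416.
Semiperimeter p = (6.3092+2.5+4.7419)/2 = 6.7756.
Inradius = area/p = 5.2416/6.7756 ≈ 0.77361.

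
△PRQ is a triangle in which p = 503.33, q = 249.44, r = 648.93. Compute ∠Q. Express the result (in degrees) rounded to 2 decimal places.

∠Q ≈ 20.41°

By the law of cosines, cos Q = (p² + r² − q²) / (2·p·r) ≈ 0.93720, so ∠Q ≈ 20.41°.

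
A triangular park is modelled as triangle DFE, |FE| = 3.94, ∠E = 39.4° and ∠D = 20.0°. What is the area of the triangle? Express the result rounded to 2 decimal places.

area ≈ 12.40

The third angle is ∠F = 180° − ∠E − ∠D = 120.60°.
Law of sines: |ED| = |FE|·sin F/sin D ≈ 9.9156.
Law of sines: |DF| = |FE|·sin E/sin D ≈ 7.312.
Area = ½·|FE|·|ED|·sin E ≈ 12.399.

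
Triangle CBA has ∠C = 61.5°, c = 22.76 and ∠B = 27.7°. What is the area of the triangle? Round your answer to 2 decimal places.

The third angle is ∠A = 180° − ∠C − ∠B = 90.80°.
Law of sines: b = c·sin B/sin C ≈ 12.039.
Law of sines: a = c·sin A/sin C ≈ 25.896.
Area = ½·c·b·sin A ≈ 136.99.

area ≈ 136.99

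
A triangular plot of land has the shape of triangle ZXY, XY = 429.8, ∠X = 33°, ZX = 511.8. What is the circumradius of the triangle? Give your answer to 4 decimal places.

By the law of cosines, YZ² = ZX² + XY² − 2·ZX·XY·cos X = 77700, so YZ ≈ 278.75.
Area = ½·ZX·XY·sin X ≈ 59903.
Circumradius = YZ/(2 sin X) ≈ 255.9.

255.9005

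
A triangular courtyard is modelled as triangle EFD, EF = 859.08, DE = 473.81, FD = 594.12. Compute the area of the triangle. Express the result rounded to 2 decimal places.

134906.13

Semiperimeter s = (594.12 + 473.81 + 859.08)/2 = 963.51.
Heron's formula: area = √(963.51·369.39·489.7·104.43) ≈ 1.3491e+05.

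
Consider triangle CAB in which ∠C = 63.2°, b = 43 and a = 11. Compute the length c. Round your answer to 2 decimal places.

39.29

By the law of cosines, c² = a² + b² − 2·a·b·cos C = 1543.5, so c ≈ 39.287.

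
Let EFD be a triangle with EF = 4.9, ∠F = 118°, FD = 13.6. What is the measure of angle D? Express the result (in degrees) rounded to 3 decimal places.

15.221

By the law of cosines, DE² = EF² + FD² − 2·EF·FD·cos F = 271.54, so DE ≈ 16.479.
Law of cosines again: cos D = (FD² + DE² − EF²)/(2·FD·DE) ≈ 0.96492, so ∠D ≈ 15.22°.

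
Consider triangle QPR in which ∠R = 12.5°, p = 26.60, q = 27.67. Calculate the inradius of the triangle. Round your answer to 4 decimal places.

By the law of cosines, r² = q² + p² − 2·q·p·cos R = 36.038, so r ≈ 6.0032.
Area = ½·q·p·sin R ≈ 79.652.
Semiperimeter s = (27.67+26.6+6.0032)/2 = 30.137.
Inradius = area/s = 79.652/30.137 ≈ 2.643.

2.6430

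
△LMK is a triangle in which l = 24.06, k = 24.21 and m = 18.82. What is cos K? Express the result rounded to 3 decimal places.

cos K ≈ 0.383

By the law of cosines, cos K = (l² + m² − k²) / (2·l·m) ≈ 0.38311, so ∠K ≈ 67.47°.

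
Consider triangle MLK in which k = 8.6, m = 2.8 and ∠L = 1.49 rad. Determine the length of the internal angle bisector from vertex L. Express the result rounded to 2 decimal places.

t_L ≈ 3.11

By the law of cosines, l² = k² + m² − 2·k·m·cos L = 77.913, so l ≈ 8.8268.
The bisector from L has length 2·k·m·cos(∠L/2)/(k+m) ≈ 3.1054.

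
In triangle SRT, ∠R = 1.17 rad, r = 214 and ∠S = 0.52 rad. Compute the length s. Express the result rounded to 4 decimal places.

The third angle is ∠T = π − ∠S − ∠R = 1.452 rad.
Law of sines: s = r·sin S/sin R ≈ 115.48.

115.4844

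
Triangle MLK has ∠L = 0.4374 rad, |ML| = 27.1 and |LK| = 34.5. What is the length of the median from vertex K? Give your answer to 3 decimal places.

22.955

By the law of cosines, |KM|² = |ML|² + |LK|² − 2·|ML|·|LK|·cos L = 230.8, so |KM| ≈ 15.192.
Median from K: ½√(2·|LK|² + 2·|KM|² − |ML|²) ≈ 22.955.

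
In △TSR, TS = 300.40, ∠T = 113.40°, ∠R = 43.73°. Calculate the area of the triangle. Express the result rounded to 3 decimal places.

The third angle is ∠S = 180° − ∠R − ∠T = 22.87°.
Law of sines: SR = TS·sin T/sin R ≈ 398.83.
Law of sines: RT = TS·sin S/sin R ≈ 168.89.
Area = ½·TS·SR·sin S ≈ 23281.

area ≈ 23281.112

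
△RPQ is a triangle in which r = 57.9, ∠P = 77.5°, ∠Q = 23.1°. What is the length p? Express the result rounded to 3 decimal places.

57.509

The third angle is ∠R = 180° − ∠P − ∠Q = 79.40°.
Law of sines: p = r·sin P/sin R ≈ 57.509.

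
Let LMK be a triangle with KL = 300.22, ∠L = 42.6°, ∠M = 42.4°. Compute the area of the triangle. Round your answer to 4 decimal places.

The third angle is ∠K = 180° − ∠L − ∠M = 95.00°.
Law of sines: MK = KL·sin L/sin M ≈ 301.37.
Law of sines: LM = KL·sin K/sin M ≈ 443.54.
Area = ½·KL·MK·sin K ≈ 45066.

45065.8815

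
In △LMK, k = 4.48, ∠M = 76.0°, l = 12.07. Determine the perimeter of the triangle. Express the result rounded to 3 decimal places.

By the law of cosines, m² = k² + l² − 2·k·l·cos M = 139.59, so m ≈ 11.815.
Semiperimeter s = (12.07+11.815+4.48)/2 = 14.182.
Perimeter = 12.07 + 11.815 + 4.48 = 28.365.

perimeter ≈ 28.365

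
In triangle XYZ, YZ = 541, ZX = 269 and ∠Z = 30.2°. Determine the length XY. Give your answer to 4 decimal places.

336.8797

By the law of cosines, XY² = YZ² + ZX² − 2·YZ·ZX·cos Z = 1.1349e+05, so XY ≈ 336.88.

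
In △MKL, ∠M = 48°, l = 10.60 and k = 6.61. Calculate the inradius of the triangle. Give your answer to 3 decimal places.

2.074

By the law of cosines, m² = k² + l² − 2·k·l·cos M = 62.285, so m ≈ 7.8921.
Area = ½·k·l·sin M ≈ 26.035.
Semiperimeter s = (7.8921+6.61+10.6)/2 = 12.551.
Inradius = area/s = 26.035/12.551 ≈ 2.0743.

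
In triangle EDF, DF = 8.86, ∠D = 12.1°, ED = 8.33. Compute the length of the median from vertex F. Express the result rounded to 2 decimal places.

By the law of cosines, FE² = ED² + DF² − 2·ED·DF·cos D = 3.5603, so FE ≈ 1.8869.
Median from F: ½√(2·DF² + 2·FE² − ED²) ≈ 4.8665.

m_F ≈ 4.87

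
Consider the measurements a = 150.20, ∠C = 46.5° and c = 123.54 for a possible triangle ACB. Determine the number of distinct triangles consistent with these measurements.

a·sin C = 150.20·sin(46.5°) ≈ 109.
Since a sin C < c < a (109 < 123.54 < 150.20), two triangles exist.

2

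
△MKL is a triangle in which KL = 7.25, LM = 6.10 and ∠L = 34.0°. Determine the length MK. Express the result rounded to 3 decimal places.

By the law of cosines, MK² = KL² + LM² − 2·KL·LM·cos L = 16.444, so MK ≈ 4.0551.

4.055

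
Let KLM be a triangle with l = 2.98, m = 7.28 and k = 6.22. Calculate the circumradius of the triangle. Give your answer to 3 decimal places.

By the law of cosines, cos K = (l² + m² − k²) / (2·l·m) ≈ 0.53448, so ∠K ≈ 57.69°.
Circumradius = k/(2 sin K) ≈ 3.6797.

3.680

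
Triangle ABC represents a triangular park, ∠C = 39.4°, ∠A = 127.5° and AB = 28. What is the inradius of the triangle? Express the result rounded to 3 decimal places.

The third angle is ∠B = 180° − ∠C − ∠A = 13.10°.
Law of sines: BC = AB·sin A/sin C ≈ 34.997.
Law of sines: CA = AB·sin B/sin C ≈ 9.9983.
Area = ½·AB·BC·sin B ≈ 111.05.
Semiperimeter s = (34.997+9.9983+28)/2 = 36.498.
Inradius = area/s = 111.05/36.498 ≈ 3.0427.

r ≈ 3.043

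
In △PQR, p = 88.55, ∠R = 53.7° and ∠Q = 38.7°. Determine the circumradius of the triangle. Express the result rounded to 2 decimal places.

The third angle is ∠P = 180° − ∠Q − ∠R = 87.60°.
Law of sines: q = p·sin Q/sin P ≈ 55.414.
Law of sines: r = p·sin R/sin P ≈ 71.428.
Circumradius = p/(2 sin P) ≈ 44.314.

44.31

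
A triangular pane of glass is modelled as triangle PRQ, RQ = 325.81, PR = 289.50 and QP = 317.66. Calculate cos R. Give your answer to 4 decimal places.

By the law of cosines, cos R = (PR² + RQ² − QP²) / (2·PR·RQ) ≈ 0.47208, so ∠R ≈ 61.83°.

0.4721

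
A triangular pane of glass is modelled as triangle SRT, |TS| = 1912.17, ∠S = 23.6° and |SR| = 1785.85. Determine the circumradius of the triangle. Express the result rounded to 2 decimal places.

957.01

By the law of cosines, |RT|² = |TS|² + |SR|² − 2·|TS|·|SR|·cos S = 5.8717e+05, so |RT| ≈ 766.27.
Area = ½·|TS|·|SR|·sin S ≈ 6.8357e+05.
Circumradius = |RT|/(2 sin S) ≈ 957.01.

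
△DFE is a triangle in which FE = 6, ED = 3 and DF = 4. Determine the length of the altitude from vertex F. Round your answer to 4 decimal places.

Semiperimeter s = (6 + 3 + 4)/2 = 6.5.
Heron's formula: area = √(6.5·0.5·3.5·2.5) ≈ 5.3327.
The altitude from F has length 2·area/ED ≈ 3.5551.

3.5551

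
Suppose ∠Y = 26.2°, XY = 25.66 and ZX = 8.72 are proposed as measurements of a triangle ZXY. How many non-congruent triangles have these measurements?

XY·sin Y = 25.66·sin(26.2°) ≈ 11.33.
Since ZX = 8.72 < 11.33 = XY sin Y, no triangle exists.

0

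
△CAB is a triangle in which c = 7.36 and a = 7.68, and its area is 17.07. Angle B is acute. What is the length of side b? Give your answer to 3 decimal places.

4.801

From area = ½·c·a·sin B, we get sin B = 2·area/(c·a) ≈ 0.60398.
Taking the acute solution, ∠B ≈ 37.16°.
Law of cosines then gives b ≈ 4.8012.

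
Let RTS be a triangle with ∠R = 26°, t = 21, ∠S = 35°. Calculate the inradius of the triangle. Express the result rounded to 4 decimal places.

2.7989

The third angle is ∠T = 180° − ∠S − ∠R = 119.00°.
Law of sines: r = t·sin R/sin T ≈ 10.525.
Law of sines: s = t·sin S/sin T ≈ 13.772.
Area = ½·t·r·sin S ≈ 63.39.
Semiperimeter p = (10.525+21+13.772)/2 = 22.649.
Inradius = area/p = 63.39/22.649 ≈ 2.7989.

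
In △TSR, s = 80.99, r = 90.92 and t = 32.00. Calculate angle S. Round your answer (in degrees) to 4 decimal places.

By the law of cosines, cos S = (r² + t² − s²) / (2·r·t) ≈ 0.46935, so ∠S ≈ 62.01°.

62.0082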